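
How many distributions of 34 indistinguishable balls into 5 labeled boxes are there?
C(34+5-1, 5-1) = C(38, 4) = 73815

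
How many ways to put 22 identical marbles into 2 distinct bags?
C(22+2-1, 2-1) = C(23, 1) = 23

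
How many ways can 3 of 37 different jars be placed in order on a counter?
P(37,3) = 37!/(37-3)! = 46620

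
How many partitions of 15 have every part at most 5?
Let r_j(i) = number of partitions of i into parts ≤ j, for i = 0..15. r_1(i) = 1 for all i; r_j(i) = r_{j-1}(i) + r_j(i-j). Rows j = 2..5: ≤2: 1 1 2 2 3 3 4 4 5 5 6 6 7 7 8 8; ≤3: 1 1 2 3 4 5 7 8 10 12 14 16 19 21 24 27; ≤4: 1 1 2 3 5 6 9 11 15 18 23 27 34 39 47 54; ≤5: 1 1 2 3 5 7 10 13 18 23 30 37 47 57 70 84. r_5(15) = 84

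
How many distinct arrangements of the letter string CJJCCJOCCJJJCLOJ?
16! / (7! × 6! × 2! × 1!) = 2882880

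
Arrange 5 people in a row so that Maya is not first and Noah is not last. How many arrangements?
By inclusion-exclusion: 5! - 2×(5-1)! + (5-2)! = 120 - 48 + 6 = 78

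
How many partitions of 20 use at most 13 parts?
By conjugation, equals partitions of 20 into parts ≤ 13. Let r_j(i) = number of partitions of i into parts ≤ j, for i = 0..20. r_1(i) = 1 for all i; r_j(i) = r_{j-1}(i) + r_j(i-j). Rows j = 2..13: ≤2: 1 1 2 2 3 3 4 4 5 5 6 6 7 7 8 8 9 9 10 10 11; ≤3: 1 1 2 3 4 5 7 8 10 12 14 16 19 21 24 27 30 33 37 40 44; ≤4: 1 1 2 3 5 6 9 11 15 18 23 27 34 39 47 54 64 72 84 94 108; ≤5: 1 1 2 3 5 7 10 13 18 23 30 37 47 57 70 84 101 119 141 164 192; ≤6: 1 1 2 3 5 7 11 14 20 26 35 44 58 71 90 110 136 163 199 235 282; ≤7: 1 1 2 3 5 7 11 15 21 28 38 49 65 82 105 131 164 201 248 300 364; ≤8: 1 1 2 3 5 7 11 15 22 29 40 52 70 89 116 146 186 230 288 352 434; ≤9: 1 1 2 3 5 7 11 15 22 30 41 54 73 94 123 157 201 252 318 393 488; ≤10: 1 1 2 3 5 7 11 15 22 30 42 55 75 97 128 164 212 267 340 423 530; ≤11: 1 1 2 3 5 7 11 15 22 30 42 56 76 99 131 169 219 278 355 445 560; ≤12: 1 1 2 3 5 7 11 15 22 30 42 56 77 100 133 172 224 285 366 460 582; ≤13: 1 1 2 3 5 7 11 15 22 30 42 56 77 101 134 174 227 290 373 471 597. r_13(20) = 597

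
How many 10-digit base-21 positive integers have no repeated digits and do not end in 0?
Last digit: 20 nonzero choices. First digit: 19 (nonzero, ≠last). Middle 8: P(19,8) = 3047466240. Total = 1158037171200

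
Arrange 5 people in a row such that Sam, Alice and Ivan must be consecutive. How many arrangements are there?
Treat the 3 as one block: (5-3+1)! × 3! = 6 × 6 = 36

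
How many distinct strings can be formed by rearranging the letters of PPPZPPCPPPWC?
12! / (8! × 2! × 1! × 1!) = 5940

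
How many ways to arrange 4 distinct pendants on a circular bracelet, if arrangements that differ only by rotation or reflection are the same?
(4-1)!/2 = 6/2 = 3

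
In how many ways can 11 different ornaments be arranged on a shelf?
11! = 39916800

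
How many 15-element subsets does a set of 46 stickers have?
C(46,15) = 46!/(15!×31!) = 511738760544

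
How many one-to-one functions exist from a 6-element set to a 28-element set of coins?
P(28,6) = 28!/(28-6)! = 271252800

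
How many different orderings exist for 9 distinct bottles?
9! = 362880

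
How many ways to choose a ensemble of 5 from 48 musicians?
C(48,5) = 48!/(5!×43!) = 1712304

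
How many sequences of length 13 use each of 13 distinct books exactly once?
13! = 6227020800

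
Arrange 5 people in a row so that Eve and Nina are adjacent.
Treat as block: (5-1)! × 2! = 24 × 2 = 48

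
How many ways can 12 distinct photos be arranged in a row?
12! = 479001600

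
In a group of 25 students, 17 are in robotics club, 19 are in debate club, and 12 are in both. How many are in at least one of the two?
|A∪B| = |A| + |B| - |A∩B| = 17 + 19 - 12 = 24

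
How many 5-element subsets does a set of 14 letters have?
C(14,5) = 14!/(5!×9!) = 2002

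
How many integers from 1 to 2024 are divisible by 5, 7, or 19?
⌊2024/5⌋+⌊2024/7⌋+⌊2024/19⌋ - ⌊2024/35⌋-⌊2024/95⌋-⌊2024/133⌋ + ⌊2024/665⌋ = 404+289+106 - 57-21-15 + 3 = 709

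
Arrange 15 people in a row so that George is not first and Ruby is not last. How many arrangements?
By inclusion-exclusion: 15! - 2×(15-1)! + (15-2)! = 1307674368000 - 174356582400 + 6227020800 = 1139544806400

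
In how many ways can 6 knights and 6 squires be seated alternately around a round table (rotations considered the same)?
Fix one of the knights: (6-1)! ways for the remaining knights, × 6! ways for the squires = 120 × 720 = 86400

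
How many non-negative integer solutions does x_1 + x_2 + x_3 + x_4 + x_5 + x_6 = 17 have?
C(17+6-1, 6-1) = C(22, 5) = 26334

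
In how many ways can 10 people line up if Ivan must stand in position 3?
Fix one position: (10-1)! = 362880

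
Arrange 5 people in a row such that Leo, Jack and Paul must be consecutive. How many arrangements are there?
Treat the 3 as one block: (5-3+1)! × 3! = 6 × 6 = 36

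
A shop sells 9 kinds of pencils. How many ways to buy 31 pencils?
C(31+9-1, 9-1) = C(39, 8) = 61523748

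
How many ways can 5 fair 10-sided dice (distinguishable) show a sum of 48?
Coefficient of x^48 in (x + x² + ... + x^10)^5. By inclusion-exclusion on dice exceeding 10: Σ_j (-1)^j C(5,j)·C(48-1-10j, 4) = C(5,0)·C(47,4) - C(5,1)·C(37,4) + C(5,2)·C(27,4) - C(5,3)·C(17,4) + C(5,4)·C(7,4) = 1·178365 - 5·66045 + 10·17550 - 10·2380 + 5·35 = 15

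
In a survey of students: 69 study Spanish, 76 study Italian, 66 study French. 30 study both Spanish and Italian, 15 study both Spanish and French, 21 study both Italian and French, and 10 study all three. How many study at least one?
|A∪B∪C| = 69+76+66-30-15-21+10 = 155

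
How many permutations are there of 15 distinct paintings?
15! = 1307674368000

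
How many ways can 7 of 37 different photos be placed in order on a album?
P(37,7) = 37!/(37-7)! = 51889178880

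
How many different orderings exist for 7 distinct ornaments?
7! = 5040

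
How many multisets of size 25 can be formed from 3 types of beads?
C(25+3-1, 3-1) = C(27, 2) = 351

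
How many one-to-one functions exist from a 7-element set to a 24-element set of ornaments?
P(24,7) = 24!/(24-7)! = 1744364160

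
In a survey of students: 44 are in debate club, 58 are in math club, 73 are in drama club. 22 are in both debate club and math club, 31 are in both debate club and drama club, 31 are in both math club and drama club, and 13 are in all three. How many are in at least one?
|A∪B∪C| = 44+58+73-22-31-31+13 = 104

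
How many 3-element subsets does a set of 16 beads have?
C(16,3) = 16!/(3!×13!) = 560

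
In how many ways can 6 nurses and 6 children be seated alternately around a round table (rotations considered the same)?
Fix one of the nurses: (6-1)! ways for the remaining nurses, × 6! ways for the children = 120 × 720 = 86400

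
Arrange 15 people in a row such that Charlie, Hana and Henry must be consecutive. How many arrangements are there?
Treat the 3 as one block: (15-3+1)! × 3! = 6227020800 × 6 = 37362124800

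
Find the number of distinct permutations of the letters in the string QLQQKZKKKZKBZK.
14! / (1! × 3! × 6! × 1! × 3!) = 3363360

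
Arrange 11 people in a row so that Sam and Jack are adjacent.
Treat as block: (11-1)! × 2! = 3628800 × 2 = 7257600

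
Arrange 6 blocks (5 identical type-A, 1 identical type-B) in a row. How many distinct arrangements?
6! / (5! × 1!) = 6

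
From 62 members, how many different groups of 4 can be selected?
C(62,4) = 62!/(4!×58!) = 557845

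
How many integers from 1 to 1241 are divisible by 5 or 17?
⌊1241/5⌋ + ⌊1241/17⌋ - ⌊1241/85⌋ = 248 + 73 - 14 = 307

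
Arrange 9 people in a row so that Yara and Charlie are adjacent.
Treat as block: (9-1)! × 2! = 40320 × 2 = 80640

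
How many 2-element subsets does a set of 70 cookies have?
C(70,2) = 70!/(2!×68!) = 2415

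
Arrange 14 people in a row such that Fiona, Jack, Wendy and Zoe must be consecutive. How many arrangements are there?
Treat the 4 as one block: (14-4+1)! × 4! = 39916800 × 24 = 958003200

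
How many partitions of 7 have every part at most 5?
Let r_j(i) = number of partitions of i into parts ≤ j, for i = 0..7. r_1(i) = 1 for all i; r_j(i) = r_{j-1}(i) + r_j(i-j). Rows j = 2..5: ≤2: 1 1 2 2 3 3 4 4; ≤3: 1 1 2 3 4 5 7 8; ≤4: 1 1 2 3 5 6 9 11; ≤5: 1 1 2 3 5 7 10 13. r_5(7) = 13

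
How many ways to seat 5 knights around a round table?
Circular: fix one position, arrange the rest. (5-1)! = 24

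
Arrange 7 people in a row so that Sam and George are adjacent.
Treat as block: (7-1)! × 2! = 720 × 2 = 1440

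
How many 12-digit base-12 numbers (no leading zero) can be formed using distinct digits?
First digit: 11 choices (nonzero). Then descending: 11 × 11 × 10 × 9 × 8 × 7 × 6 × 5 × 4 × 3 × 2 × 1 = 439084800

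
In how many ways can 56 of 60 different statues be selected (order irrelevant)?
C(60,56) = 60!/(56!×4!) = 487635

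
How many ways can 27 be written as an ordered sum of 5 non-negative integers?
C(27+5-1, 5-1) = C(31, 4) = 31465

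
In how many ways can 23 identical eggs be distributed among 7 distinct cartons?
C(23+7-1, 7-1) = C(29, 6) = 475020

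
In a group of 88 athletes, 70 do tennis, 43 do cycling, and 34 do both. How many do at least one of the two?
|A∪B| = |A| + |B| - |A∩B| = 70 + 43 - 34 = 79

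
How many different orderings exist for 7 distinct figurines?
7! = 5040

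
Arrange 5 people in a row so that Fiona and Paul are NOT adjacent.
Total - adjacent = 5! - (5-1)!×2 = 120 - 48 = 72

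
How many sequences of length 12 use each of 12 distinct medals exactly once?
12! = 479001600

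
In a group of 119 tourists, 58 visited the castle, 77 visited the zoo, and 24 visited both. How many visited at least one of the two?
|A∪B| = |A| + |B| - |A∩B| = 58 + 77 - 24 = 111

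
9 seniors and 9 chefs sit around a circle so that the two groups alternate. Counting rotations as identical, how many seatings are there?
Fix one of the seniors: (9-1)! ways for the remaining seniors, × 9! ways for the chefs = 40320 × 362880 = 14631321600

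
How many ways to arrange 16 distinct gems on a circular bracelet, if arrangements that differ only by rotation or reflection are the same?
(16-1)!/2 = 1307674368000/2 = 653837184000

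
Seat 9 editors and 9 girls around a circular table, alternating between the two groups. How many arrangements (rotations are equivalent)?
Fix one of the editors: (9-1)! ways for the remaining editors, × 9! ways for the girls = 40320 × 362880 = 14631321600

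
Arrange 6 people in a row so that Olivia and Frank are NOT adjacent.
Total - adjacent = 6! - (6-1)!×2 = 720 - 240 = 480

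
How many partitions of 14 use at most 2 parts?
By conjugation, equals partitions of 14 into parts ≤ 2. Let r_j(i) = number of partitions of i into parts ≤ j, for i = 0..14. r_1(i) = 1 for all i; r_j(i) = r_{j-1}(i) + r_j(i-j). Rows j = 2..2: ≤2: 1 1 2 2 3 3 4 4 5 5 6 6 7 7 8. r_2(14) = 8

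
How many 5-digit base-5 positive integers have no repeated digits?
First digit: 4 choices (nonzero). Then descending: 4 × 4 × 3 × 2 × 1 = 96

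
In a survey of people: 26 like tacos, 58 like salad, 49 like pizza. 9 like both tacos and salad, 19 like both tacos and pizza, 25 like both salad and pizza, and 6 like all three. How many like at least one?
|A∪B∪C| = 26+58+49-9-19-25+6 = 86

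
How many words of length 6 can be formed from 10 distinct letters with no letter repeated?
P(10,6) = 10!/(10-6)! = 151200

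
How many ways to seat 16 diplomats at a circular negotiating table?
Circular: fix one position, arrange the rest. (16-1)! = 1307674368000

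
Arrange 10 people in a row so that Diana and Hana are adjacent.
Treat as block: (10-1)! × 2! = 362880 × 2 = 725760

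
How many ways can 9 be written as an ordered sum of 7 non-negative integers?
C(9+7-1, 7-1) = C(15, 6) = 5005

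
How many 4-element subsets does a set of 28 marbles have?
C(28,4) = 28!/(4!×24!) = 20475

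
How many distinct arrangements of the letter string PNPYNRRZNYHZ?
12! / (2! × 1! × 2! × 3! × 2! × 2!) = 4989600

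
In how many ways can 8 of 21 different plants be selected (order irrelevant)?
C(21,8) = 21!/(8!×13!) = 203490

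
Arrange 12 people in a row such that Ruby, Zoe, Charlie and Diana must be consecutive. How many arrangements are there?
Treat the 4 as one block: (12-4+1)! × 4! = 362880 × 24 = 8709120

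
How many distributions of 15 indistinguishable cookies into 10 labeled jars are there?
C(15+10-1, 10-1) = C(24, 9) = 1307504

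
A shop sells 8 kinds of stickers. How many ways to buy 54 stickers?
C(54+8-1, 8-1) = C(61, 7) = 436270780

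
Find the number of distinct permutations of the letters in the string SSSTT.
5! / (3! × 2!) = 10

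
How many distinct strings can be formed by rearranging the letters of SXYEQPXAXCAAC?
13! / (3! × 1! × 1! × 1! × 2! × 1! × 3! × 1!) = 86486400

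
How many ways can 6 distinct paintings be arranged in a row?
6! = 720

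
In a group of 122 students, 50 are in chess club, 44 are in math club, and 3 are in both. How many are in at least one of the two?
|A∪B| = |A| + |B| - |A∩B| = 50 + 44 - 3 = 91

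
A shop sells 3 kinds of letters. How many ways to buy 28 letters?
C(28+3-1, 3-1) = C(30, 2) = 435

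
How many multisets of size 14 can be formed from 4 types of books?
C(14+4-1, 4-1) = C(17, 3) = 680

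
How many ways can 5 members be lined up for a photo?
5! = 120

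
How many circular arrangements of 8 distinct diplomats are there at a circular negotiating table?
Circular: fix one position, arrange the rest. (8-1)! = 5040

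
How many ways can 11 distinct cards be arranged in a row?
11! = 39916800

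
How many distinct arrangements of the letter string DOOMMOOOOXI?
11! / (2! × 6! × 1! × 1! × 1!) = 27720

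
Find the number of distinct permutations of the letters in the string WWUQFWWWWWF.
11! / (7! × 2! × 1! × 1!) = 3960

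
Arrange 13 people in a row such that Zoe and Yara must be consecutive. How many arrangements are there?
Treat the 2 as one block: (13-2+1)! × 2! = 479001600 × 2 = 958003200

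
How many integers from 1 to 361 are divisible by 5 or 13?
⌊361/5⌋ + ⌊361/13⌋ - ⌊361/65⌋ = 72 + 27 - 5 = 94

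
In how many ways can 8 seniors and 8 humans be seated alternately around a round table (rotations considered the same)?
Fix one of the seniors: (8-1)! ways for the remaining seniors, × 8! ways for the humans = 5040 × 40320 = 203212800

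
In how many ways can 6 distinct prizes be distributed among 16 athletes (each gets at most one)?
P(16,6) = 16!/(16-6)! = 5765760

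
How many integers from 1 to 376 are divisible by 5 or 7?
⌊376/5⌋ + ⌊376/7⌋ - ⌊376/35⌋ = 75 + 53 - 10 = 118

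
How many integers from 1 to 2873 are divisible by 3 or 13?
⌊2873/3⌋ + ⌊2873/13⌋ - ⌊2873/39⌋ = 957 + 221 - 73 = 1105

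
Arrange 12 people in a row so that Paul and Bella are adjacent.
Treat as block: (12-1)! × 2! = 39916800 × 2 = 79833600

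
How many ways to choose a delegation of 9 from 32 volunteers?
C(32,9) = 32!/(9!×23!) = 28048800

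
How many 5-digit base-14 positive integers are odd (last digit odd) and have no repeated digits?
Last∈{1,3,5,7,9,11,13}. Last=0: 0. Last nonzero: 7×12×P(12,3) = 110880. Total = 110880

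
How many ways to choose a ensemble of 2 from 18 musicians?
C(18,2) = 18!/(2!×16!) = 153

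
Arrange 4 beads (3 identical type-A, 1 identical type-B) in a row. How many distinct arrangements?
4! / (3! × 1!) = 4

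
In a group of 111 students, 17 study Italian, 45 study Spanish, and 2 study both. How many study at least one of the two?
|A∪B| = |A| + |B| - |A∩B| = 17 + 45 - 2 = 60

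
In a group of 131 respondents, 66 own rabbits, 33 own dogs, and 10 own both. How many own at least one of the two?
|A∪B| = |A| + |B| - |A∩B| = 66 + 33 - 10 = 89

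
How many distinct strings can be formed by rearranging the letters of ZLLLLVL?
7! / (5! × 1! × 1!) = 42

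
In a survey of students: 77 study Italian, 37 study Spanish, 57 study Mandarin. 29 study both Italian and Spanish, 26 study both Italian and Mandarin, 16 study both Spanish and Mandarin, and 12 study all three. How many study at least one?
|A∪B∪C| = 77+37+57-29-26-16+12 = 112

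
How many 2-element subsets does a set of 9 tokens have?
C(9,2) = 9!/(2!×7!) = 36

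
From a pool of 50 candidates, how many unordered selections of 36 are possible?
C(50,36) = 50!/(36!×14!) = 937845656300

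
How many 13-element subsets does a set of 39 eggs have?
C(39,13) = 39!/(13!×26!) = 8122425444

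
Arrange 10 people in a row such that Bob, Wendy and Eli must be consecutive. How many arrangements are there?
Treat the 3 as one block: (10-3+1)! × 3! = 40320 × 6 = 241920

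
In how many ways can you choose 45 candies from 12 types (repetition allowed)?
C(45+12-1, 12-1) = C(56, 11) = 148902215280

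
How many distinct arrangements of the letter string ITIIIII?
7! / (6! × 1!) = 7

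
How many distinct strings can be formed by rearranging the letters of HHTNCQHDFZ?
10! / (1! × 1! × 1! × 1! × 1! × 1! × 1! × 3!) = 604800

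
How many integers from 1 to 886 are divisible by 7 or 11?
⌊886/7⌋ + ⌊886/11⌋ - ⌊886/77⌋ = 126 + 80 - 11 = 195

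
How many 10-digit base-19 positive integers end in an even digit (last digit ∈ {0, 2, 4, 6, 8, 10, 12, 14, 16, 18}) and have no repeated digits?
Last∈{0,2,4,6,8,10,12,14,16,18}. Last=0: 17643225600. Last nonzero: 9×17×P(17,8) = 149967417600. Total = 167610643200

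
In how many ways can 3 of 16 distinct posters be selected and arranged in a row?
P(16,3) = 16!/(16-3)! = 3360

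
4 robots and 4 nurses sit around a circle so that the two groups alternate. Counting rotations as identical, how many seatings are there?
Fix one of the robots: (4-1)! ways for the remaining robots, × 4! ways for the nurses = 6 × 24 = 144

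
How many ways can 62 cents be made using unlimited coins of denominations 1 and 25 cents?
Coefficient of x^62 in 1/(1-x^1) · 1/(1-x^25). Use j coins of 25 for j = 0..⌊62/25⌋ = 2, the rest in 1s: 2 + 1 = 3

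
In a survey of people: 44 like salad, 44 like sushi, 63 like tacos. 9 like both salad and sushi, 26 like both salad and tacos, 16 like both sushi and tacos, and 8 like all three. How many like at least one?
|A∪B∪C| = 44+44+63-9-26-16+8 = 108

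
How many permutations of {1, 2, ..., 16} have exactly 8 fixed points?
Choose the 8 fixed points C(16,8) = 12870, derange the rest: !8 = Σ_{j=0}^{8} (-1)^j·8!/j! = 40320 - 40320 + 20160 - 6720 + 1680 - 336 + 56 - 8 + 1 = 14833. Product = 12870 × 14833 = 190900710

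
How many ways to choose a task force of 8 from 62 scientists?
C(62,8) = 62!/(8!×54!) = 3381098545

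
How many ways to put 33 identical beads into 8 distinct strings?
C(33+8-1, 8-1) = C(40, 7) = 18643560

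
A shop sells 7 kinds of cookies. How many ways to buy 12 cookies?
C(12+7-1, 7-1) = C(18, 6) = 18564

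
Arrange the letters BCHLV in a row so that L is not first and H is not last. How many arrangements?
By inclusion-exclusion: 5! - 2×(5-1)! + (5-2)! = 120 - 48 + 6 = 78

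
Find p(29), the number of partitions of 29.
Pentagonal recurrence p(n) = p(n-1) + p(n-2) - p(n-5) - p(n-7) + p(n-12) + p(n-15) - ... gives p(0..28) = 1, 1, 2, 3, 5, 7, 11, 15, 22, 30, 42, 56, 77, 101, 135, 176, 231, 297, 385, 490, 627, 792, 1002, 1255, 1575, 1958, 2436, 3010, 3718. p(29) = p(28) + p(27) - p(24) - p(22) + p(17) + p(14) - p(7) - p(3) = 3718 + 3010 - 1575 - 1002 + 297 + 135 - 15 - 3 = 4565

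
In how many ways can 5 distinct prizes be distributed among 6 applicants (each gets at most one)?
P(6,5) = 6!/(6-5)! = 720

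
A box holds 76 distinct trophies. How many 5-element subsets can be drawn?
C(76,5) = 76!/(5!×71!) = 18474840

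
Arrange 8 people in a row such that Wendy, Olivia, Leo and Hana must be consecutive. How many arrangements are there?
Treat the 4 as one block: (8-4+1)! × 4! = 120 × 24 = 2880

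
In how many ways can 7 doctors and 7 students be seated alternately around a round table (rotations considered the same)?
Fix one of the doctors: (7-1)! ways for the remaining doctors, × 7! ways for the students = 720 × 5040 = 3628800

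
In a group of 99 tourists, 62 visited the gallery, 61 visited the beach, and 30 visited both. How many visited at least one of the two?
|A∪B| = |A| + |B| - |A∩B| = 62 + 61 - 30 = 93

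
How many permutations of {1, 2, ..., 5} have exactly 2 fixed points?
Choose the 2 fixed points C(5,2) = 10, derange the rest: !3 = Σ_{j=0}^{3} (-1)^j·3!/j! = 6 - 6 + 3 - 1 = 2. Product = 10 × 2 = 20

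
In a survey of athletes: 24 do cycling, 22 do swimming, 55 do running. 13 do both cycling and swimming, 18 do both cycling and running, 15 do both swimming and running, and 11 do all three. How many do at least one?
|A∪B∪C| = 24+22+55-13-18-15+11 = 66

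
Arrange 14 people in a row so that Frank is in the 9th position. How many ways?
Fix one position: (14-1)! = 6227020800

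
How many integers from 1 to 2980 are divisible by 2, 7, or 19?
⌊2980/2⌋+⌊2980/7⌋+⌊2980/19⌋ - ⌊2980/14⌋-⌊2980/38⌋-⌊2980/133⌋ + ⌊2980/266⌋ = 1490+425+156 - 212-78-22 + 11 = 1770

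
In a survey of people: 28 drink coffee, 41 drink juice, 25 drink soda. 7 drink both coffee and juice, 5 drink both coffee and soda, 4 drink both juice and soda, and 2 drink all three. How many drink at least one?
|A∪B∪C| = 28+41+25-7-5-4+2 = 80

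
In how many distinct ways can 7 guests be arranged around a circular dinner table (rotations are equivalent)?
Circular: fix one position, arrange the rest. (7-1)! = 720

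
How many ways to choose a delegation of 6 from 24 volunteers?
C(24,6) = 24!/(6!×18!) = 134596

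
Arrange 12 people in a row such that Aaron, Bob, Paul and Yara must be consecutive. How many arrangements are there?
Treat the 4 as one block: (12-4+1)! × 4! = 362880 × 24 = 8709120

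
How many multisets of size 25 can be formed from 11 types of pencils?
C(25+11-1, 11-1) = C(35, 10) = 183579396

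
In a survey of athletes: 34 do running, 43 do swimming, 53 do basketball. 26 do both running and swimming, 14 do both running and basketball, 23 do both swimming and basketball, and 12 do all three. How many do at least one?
|A∪B∪C| = 34+43+53-26-14-23+12 = 79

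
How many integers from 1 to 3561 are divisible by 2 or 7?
⌊3561/2⌋ + ⌊3561/7⌋ - ⌊3561/14⌋ = 1780 + 508 - 254 = 2034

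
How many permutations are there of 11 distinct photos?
11! = 39916800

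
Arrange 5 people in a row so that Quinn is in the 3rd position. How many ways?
Fix one position: (5-1)! = 24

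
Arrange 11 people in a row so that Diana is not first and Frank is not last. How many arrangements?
By inclusion-exclusion: 11! - 2×(11-1)! + (11-2)! = 39916800 - 7257600 + 362880 = 33022080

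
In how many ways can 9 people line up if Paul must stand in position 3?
Fix one position: (9-1)! = 40320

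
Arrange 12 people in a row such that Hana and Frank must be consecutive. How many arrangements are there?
Treat the 2 as one block: (12-2+1)! × 2! = 39916800 × 2 = 79833600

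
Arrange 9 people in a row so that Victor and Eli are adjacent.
Treat as block: (9-1)! × 2! = 40320 × 2 = 80640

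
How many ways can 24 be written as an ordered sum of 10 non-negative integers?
C(24+10-1, 10-1) = C(33, 9) = 38567100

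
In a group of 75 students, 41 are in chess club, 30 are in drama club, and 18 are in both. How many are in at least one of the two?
|A∪B| = |A| + |B| - |A∩B| = 41 + 30 - 18 = 53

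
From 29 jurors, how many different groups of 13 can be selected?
C(29,13) = 29!/(13!×16!) = 67863915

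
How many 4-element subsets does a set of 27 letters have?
C(27,4) = 27!/(4!×23!) = 17550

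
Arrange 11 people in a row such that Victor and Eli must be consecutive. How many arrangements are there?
Treat the 2 as one block: (11-2+1)! × 2! = 3628800 × 2 = 7257600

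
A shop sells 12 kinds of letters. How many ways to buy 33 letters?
C(33+12-1, 12-1) = C(44, 11) = 7669339132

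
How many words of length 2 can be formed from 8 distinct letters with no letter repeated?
P(8,2) = 8!/(8-2)! = 56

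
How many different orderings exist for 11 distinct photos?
11! = 39916800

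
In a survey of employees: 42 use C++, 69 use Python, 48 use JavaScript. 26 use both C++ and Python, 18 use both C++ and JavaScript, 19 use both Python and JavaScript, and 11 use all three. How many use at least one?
|A∪B∪C| = 42+69+48-26-18-19+11 = 107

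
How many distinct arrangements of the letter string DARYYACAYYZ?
11! / (1! × 1! × 1! × 3! × 4! × 1!) = 277200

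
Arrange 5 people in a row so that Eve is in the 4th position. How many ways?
Fix one position: (5-1)! = 24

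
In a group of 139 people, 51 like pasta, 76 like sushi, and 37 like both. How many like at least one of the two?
|A∪B| = |A| + |B| - |A∩B| = 51 + 76 - 37 = 90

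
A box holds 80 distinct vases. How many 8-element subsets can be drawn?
C(80,8) = 80!/(8!×72!) = 28987537150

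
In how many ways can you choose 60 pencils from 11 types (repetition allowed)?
C(60+11-1, 11-1) = C(70, 10) = 396704524216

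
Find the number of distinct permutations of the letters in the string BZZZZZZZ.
8! / (7! × 1!) = 8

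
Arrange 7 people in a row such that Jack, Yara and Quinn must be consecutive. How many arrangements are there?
Treat the 3 as one block: (7-3+1)! × 3! = 120 × 6 = 720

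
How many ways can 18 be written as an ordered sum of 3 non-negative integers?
C(18+3-1, 3-1) = C(20, 2) = 190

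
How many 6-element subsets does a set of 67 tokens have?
C(67,6) = 67!/(6!×61!) = 99795696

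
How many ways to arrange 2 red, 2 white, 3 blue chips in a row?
7! / (2! × 2! × 3!) = 210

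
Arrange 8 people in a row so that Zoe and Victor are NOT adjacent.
Total - adjacent = 8! - (8-1)!×2 = 40320 - 10080 = 30240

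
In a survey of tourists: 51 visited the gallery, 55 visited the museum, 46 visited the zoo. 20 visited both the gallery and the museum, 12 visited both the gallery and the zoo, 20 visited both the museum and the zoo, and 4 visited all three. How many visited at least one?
|A∪B∪C| = 51+55+46-20-12-20+4 = 104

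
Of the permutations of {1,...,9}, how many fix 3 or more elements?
Exactly j fixed points: C(9,j)·!(9-j); sum over j ≥ 3 (derangement numbers via !m = (m-1)·(!(m-1) + !(m-2)): !0..!6 = 1, 0, 1, 2, 9, 44, 265). Σ_{j=3}^{9} C(9,j)·!(9-j) = C(9,3)·!6 + C(9,4)·!5 + C(9,5)·!4 + C(9,6)·!3 + C(9,7)·!2 + C(9,8)·!1 + C(9,9)·!0 = 84·265 + 126·44 + 126·9 + 84·2 + 36·1 + 9·0 + 1·1 = 29143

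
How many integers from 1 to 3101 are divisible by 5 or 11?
⌊3101/5⌋ + ⌊3101/11⌋ - ⌊3101/55⌋ = 620 + 281 - 56 = 845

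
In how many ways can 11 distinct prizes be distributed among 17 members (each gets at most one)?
P(17,11) = 17!/(17-11)! = 494010316800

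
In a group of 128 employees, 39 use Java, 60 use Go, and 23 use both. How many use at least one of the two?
|A∪B| = |A| + |B| - |A∩B| = 39 + 60 - 23 = 76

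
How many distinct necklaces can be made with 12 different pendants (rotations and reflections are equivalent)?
(12-1)!/2 = 39916800/2 = 19958400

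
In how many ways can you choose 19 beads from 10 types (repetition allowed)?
C(19+10-1, 10-1) = C(28, 9) = 6906900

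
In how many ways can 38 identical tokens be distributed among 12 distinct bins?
C(38+12-1, 12-1) = C(49, 11) = 29135916264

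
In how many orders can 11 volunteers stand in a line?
11! = 39916800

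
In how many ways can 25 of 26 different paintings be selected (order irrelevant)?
C(26,25) = 26!/(25!×1!) = 26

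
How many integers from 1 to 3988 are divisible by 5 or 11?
⌊3988/5⌋ + ⌊3988/11⌋ - ⌊3988/55⌋ = 797 + 362 - 72 = 1087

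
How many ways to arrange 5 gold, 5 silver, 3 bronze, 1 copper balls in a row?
14! / (5! × 5! × 3! × 1!) = 1009008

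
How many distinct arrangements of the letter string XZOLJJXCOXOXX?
13! / (5! × 1! × 2! × 3! × 1! × 1!) = 4324320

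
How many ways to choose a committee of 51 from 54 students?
C(54,51) = 54!/(51!×3!) = 24804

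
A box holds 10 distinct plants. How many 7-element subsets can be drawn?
C(10,7) = 10!/(7!×3!) = 120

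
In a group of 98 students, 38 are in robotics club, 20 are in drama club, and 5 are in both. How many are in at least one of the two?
|A∪B| = |A| + |B| - |A∩B| = 38 + 20 - 5 = 53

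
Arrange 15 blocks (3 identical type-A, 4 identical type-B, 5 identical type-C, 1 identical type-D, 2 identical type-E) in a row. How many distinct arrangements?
15! / (3! × 4! × 5! × 1! × 2!) = 37837800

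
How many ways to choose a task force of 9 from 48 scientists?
C(48,9) = 48!/(9!×39!) = 1677106640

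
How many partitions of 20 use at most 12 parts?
By conjugation, equals partitions of 20 into parts ≤ 12. Let r_j(i) = number of partitions of i into parts ≤ j, for i = 0..20. r_1(i) = 1 for all i; r_j(i) = r_{j-1}(i) + r_j(i-j). Rows j = 2..12: ≤2: 1 1 2 2 3 3 4 4 5 5 6 6 7 7 8 8 9 9 10 10 11; ≤3: 1 1 2 3 4 5 7 8 10 12 14 16 19 21 24 27 30 33 37 40 44; ≤4: 1 1 2 3 5 6 9 11 15 18 23 27 34 39 47 54 64 72 84 94 108; ≤5: 1 1 2 3 5 7 10 13 18 23 30 37 47 57 70 84 101 119 141 164 192; ≤6: 1 1 2 3 5 7 11 14 20 26 35 44 58 71 90 110 136 163 199 235 282; ≤7: 1 1 2 3 5 7 11 15 21 28 38 49 65 82 105 131 164 201 248 300 364; ≤8: 1 1 2 3 5 7 11 15 22 29 40 52 70 89 116 146 186 230 288 352 434; ≤9: 1 1 2 3 5 7 11 15 22 30 41 54 73 94 123 157 201 252 318 393 488; ≤10: 1 1 2 3 5 7 11 15 22 30 42 55 75 97 128 164 212 267 340 423 530; ≤11: 1 1 2 3 5 7 11 15 22 30 42 56 76 99 131 169 219 278 355 445 560; ≤12: 1 1 2 3 5 7 11 15 22 30 42 56 77 100 133 172 224 285 366 460 582. r_12(20) = 582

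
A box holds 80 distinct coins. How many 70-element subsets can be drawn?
C(80,70) = 80!/(70!×10!) = 1646492110120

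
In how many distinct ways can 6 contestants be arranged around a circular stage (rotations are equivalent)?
Circular: fix one position, arrange the rest. (6-1)! = 120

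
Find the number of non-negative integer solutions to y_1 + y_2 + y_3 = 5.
C(5+3-1, 3-1) = C(7, 2) = 21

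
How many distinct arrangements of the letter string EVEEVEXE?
8! / (1! × 2! × 5!) = 168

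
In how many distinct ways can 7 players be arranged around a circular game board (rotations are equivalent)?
Circular: fix one position, arrange the rest. (7-1)! = 720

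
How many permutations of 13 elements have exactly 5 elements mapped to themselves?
Choose the 5 fixed points C(13,5) = 1287, derange the rest: !8 = Σ_{j=0}^{8} (-1)^j·8!/j! = 40320 - 40320 + 20160 - 6720 + 1680 - 336 + 56 - 8 + 1 = 14833. Product = 1287 × 14833 = 19090071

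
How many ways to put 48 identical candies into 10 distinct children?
C(48+10-1, 10-1) = C(57, 9) = 8996462475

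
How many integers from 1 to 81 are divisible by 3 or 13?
⌊81/3⌋ + ⌊81/13⌋ - ⌊81/39⌋ = 27 + 6 - 2 = 31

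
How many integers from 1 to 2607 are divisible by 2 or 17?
⌊2607/2⌋ + ⌊2607/17⌋ - ⌊2607/34⌋ = 1303 + 153 - 76 = 1380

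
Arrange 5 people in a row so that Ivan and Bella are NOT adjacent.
Total - adjacent = 5! - (5-1)!×2 = 120 - 48 = 72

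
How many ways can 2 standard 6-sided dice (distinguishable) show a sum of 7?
Coefficient of x^7 in (x + x² + ... + x^6)^2. By inclusion-exclusion on dice exceeding 6: Σ_j (-1)^j C(2,j)·C(7-1-6j, 1) = C(2,0)·C(6,1) = 1·6 = 6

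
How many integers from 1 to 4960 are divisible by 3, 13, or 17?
⌊4960/3⌋+⌊4960/13⌋+⌊4960/17⌋ - ⌊4960/39⌋-⌊4960/51⌋-⌊4960/221⌋ + ⌊4960/663⌋ = 1653+381+291 - 127-97-22 + 7 = 2086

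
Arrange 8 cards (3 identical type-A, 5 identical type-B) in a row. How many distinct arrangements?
8! / (3! × 5!) = 56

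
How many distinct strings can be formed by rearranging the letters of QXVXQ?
5! / (2! × 1! × 2!) = 30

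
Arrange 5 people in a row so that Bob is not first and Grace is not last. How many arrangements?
By inclusion-exclusion: 5! - 2×(5-1)! + (5-2)! = 120 - 48 + 6 = 78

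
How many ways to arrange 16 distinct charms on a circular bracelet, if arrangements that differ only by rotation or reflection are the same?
(16-1)!/2 = 1307674368000/2 = 653837184000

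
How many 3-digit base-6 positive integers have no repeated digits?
First digit: 5 choices (nonzero). Then descending: 5 × 5 × 4 = 100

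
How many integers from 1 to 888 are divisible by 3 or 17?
⌊888/3⌋ + ⌊888/17⌋ - ⌊888/51⌋ = 296 + 52 - 17 = 331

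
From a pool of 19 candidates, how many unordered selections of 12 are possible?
C(19,12) = 19!/(12!×7!) = 50388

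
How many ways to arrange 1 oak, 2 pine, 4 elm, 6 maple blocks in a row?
13! / (1! × 2! × 4! × 6!) = 180180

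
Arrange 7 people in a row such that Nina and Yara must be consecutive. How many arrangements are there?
Treat the 2 as one block: (7-2+1)! × 2! = 720 × 2 = 1440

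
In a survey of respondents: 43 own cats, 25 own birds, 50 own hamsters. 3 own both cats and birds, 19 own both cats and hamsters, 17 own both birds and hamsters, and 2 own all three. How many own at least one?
|A∪B∪C| = 43+25+50-3-19-17+2 = 81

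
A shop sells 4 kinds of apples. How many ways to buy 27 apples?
C(27+4-1, 4-1) = C(30, 3) = 4060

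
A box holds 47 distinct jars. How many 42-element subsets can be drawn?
C(47,42) = 47!/(42!×5!) = 1533939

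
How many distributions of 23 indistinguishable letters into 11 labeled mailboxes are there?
C(23+11-1, 11-1) = C(33, 10) = 92561040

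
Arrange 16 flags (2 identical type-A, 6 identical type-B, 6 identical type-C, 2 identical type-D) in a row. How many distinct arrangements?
16! / (2! × 6! × 6! × 2!) = 10090080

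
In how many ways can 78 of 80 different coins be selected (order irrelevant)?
C(80,78) = 80!/(78!×2!) = 3160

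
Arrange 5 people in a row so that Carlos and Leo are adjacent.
Treat as block: (5-1)! × 2! = 24 × 2 = 48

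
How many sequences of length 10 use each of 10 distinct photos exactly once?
10! = 3628800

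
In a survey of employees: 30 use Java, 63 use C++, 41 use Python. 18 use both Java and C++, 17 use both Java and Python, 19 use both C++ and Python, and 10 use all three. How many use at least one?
|A∪B∪C| = 30+63+41-18-17-19+10 = 90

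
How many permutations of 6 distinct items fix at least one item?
Complement of the derangements. !6 = Σ_{j=0}^{6} (-1)^j·6!/j! = 720 - 720 + 360 - 120 + 30 - 6 + 1 = 265. 6! - !6 = 720 - 265 = 455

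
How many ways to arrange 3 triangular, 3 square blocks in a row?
6! / (3! × 3!) = 20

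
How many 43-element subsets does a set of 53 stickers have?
C(53,43) = 53!/(43!×10!) = 19499099620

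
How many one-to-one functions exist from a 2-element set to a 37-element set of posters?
P(37,2) = 37!/(37-2)! = 1332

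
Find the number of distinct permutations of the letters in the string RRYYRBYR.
8! / (1! × 3! × 4!) = 280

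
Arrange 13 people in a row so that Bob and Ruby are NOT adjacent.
Total - adjacent = 13! - (13-1)!×2 = 6227020800 - 958003200 = 5269017600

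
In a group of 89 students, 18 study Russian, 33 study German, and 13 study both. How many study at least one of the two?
|A∪B| = |A| + |B| - |A∩B| = 18 + 33 - 13 = 38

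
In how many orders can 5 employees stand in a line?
5! = 120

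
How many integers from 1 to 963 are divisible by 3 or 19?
⌊963/3⌋ + ⌊963/19⌋ - ⌊963/57⌋ = 321 + 50 - 16 = 355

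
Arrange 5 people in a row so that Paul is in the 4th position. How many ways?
Fix one position: (5-1)! = 24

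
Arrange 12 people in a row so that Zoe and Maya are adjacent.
Treat as block: (12-1)! × 2! = 39916800 × 2 = 79833600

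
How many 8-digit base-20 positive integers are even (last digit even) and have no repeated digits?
Last∈{0,2,4,6,8,10,12,14,16,18}. Last=0: 253955520. Last nonzero: 9×18×P(18,6) = 2165304960. Total = 2419260480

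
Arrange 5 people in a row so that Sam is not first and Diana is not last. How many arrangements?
By inclusion-exclusion: 5! - 2×(5-1)! + (5-2)! = 120 - 48 + 6 = 78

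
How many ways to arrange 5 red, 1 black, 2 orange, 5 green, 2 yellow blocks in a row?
15! / (5! × 1! × 2! × 5! × 2!) = 22702680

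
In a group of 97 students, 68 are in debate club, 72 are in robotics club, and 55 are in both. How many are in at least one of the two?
|A∪B| = |A| + |B| - |A∩B| = 68 + 72 - 55 = 85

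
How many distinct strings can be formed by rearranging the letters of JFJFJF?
6! / (3! × 3!) = 20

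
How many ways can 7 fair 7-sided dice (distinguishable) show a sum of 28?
Coefficient of x^28 in (x + x² + ... + x^7)^7. By inclusion-exclusion on dice exceeding 7: Σ_j (-1)^j C(7,j)·C(28-1-7j, 6) = C(7,0)·C(27,6) - C(7,1)·C(20,6) + C(7,2)·C(13,6) - C(7,3)·C(6,6) = 1·296010 - 7·38760 + 21·1716 - 35·1 = 60691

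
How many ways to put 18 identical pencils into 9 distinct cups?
C(18+9-1, 9-1) = C(26, 8) = 1562275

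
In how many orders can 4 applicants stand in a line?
4! = 24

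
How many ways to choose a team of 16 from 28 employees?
C(28,16) = 28!/(16!×12!) = 30421755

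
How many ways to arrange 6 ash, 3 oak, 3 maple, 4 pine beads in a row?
16! / (6! × 3! × 3! × 4!) = 33633600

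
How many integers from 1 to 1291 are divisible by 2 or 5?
⌊1291/2⌋ + ⌊1291/5⌋ - ⌊1291/10⌋ = 645 + 258 - 129 = 774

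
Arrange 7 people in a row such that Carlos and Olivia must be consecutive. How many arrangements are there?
Treat the 2 as one block: (7-2+1)! × 2! = 720 × 2 = 1440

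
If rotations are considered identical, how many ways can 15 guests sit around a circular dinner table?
Circular: fix one position, arrange the rest. (15-1)! = 87178291200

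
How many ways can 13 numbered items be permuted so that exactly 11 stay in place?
Choose the 11 fixed points C(13,11) = 78, derange the rest: !2 = Σ_{j=0}^{2} (-1)^j·2!/j! = 2 - 2 + 1 = 1. Product = 78 × 1 = 78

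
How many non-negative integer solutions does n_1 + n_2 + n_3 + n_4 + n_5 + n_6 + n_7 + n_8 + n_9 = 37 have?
C(37+9-1, 9-1) = C(45, 8) = 215553195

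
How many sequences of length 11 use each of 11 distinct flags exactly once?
11! = 39916800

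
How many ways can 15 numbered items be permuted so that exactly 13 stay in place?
Choose the 13 fixed points C(15,13) = 105, derange the rest: !2 = Σ_{j=0}^{2} (-1)^j·2!/j! = 2 - 2 + 1 = 1. Product = 105 × 1 = 105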